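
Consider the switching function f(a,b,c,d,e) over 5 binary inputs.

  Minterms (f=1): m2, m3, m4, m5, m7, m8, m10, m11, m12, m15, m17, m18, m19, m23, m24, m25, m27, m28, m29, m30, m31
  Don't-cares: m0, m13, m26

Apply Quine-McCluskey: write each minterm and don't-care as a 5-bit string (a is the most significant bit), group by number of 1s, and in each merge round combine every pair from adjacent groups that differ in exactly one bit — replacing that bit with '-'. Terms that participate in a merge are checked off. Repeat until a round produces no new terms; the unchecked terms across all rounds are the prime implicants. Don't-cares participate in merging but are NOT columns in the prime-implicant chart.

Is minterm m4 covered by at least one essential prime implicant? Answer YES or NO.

NO

Round 0: 00000✓ 00010✓ 00011✓ 00100✓ 00101✓ 00111✓ 01000✓ 01010✓ 01011✓ 01100✓ 01101✓ 01111✓ 10001✓ 10010✓ 10011✓ 10111✓ 11000✓ 11001✓ 11010✓ 11011✓ 11100✓ 11101✓ 11110✓ 11111✓
Round 1: -0010✓ -0011✓ -0111✓ -1000✓ -1010✓ -1011✓ -1100✓ -1101✓ -1111✓ 0-000✓ 0-010✓ 0-011✓ 0-100✓ 0-101✓ 0-111✓ 00-00✓ 00-11✓ 000-0✓ 0001-✓ 001-1✓ 0010-✓ 01-00✓ 01-11✓ 010-0✓ 0101-✓ 011-1✓ 0110-✓ 1-001✓ 1-010✓ 1-011✓ 1-111✓ 10-11✓ 100-1✓ 1001-✓ 11-00✓ 11-01✓ 11-10✓ 11-11✓ 110-0✓ 110-1✓ 1100-✓ 1101-✓ 111-0✓ 111-1✓ 1110-✓ 1111-✓
Round 2: --010✓ --011✓ --111✓ -0-11✓ -001-✓ -1-00 -1-11✓ -10-0 -101-✓ -11-1 -110- 0--00 0--11✓ 0-0-0 0-01-✓ 0-1-1 0-10- 1--11✓ 1-0-1 1-01-✓ 11--0✓ 11--1✓ 11-0-✓ 11-1-✓ 110--✓ 111--✓
Round 3: ---11 --01- 11---
PIs = {---11, --01-, -1-00, -10-0, -11-1, -110-, 0--00, 0-0-0, 0-1-1, 0-10-, 1-0-1, 11---}
Coverage chart:
  m2: --01-,0-0-0
  m3: ---11,--01-
  m4: 0--00,0-10-
  m5: 0-1-1,0-10-
  m7: ---11,0-1-1
  m8: -1-00,-10-0,0--00,0-0-0
  m10: --01-,-10-0,0-0-0
  m11: ---11,--01-
  m12: -1-00,-110-,0--00,0-10-
  m15: ---11,-11-1,0-1-1
  m17: 1-0-1 ←essential
  m18: --01- ←essential
  m19: ---11,--01-,1-0-1
  m23: ---11 ←essential
  m24: -1-00,-10-0,11---
  m25: 1-0-1,11---
  m27: ---11,--01-,1-0-1,11---
  m28: -1-00,-110-,11---
  m29: -11-1,-110-,11---
  m30: 11--- ←essential
  m31: ---11,-11-1,11---
Essential: ---11, --01-, 1-0-1, 11---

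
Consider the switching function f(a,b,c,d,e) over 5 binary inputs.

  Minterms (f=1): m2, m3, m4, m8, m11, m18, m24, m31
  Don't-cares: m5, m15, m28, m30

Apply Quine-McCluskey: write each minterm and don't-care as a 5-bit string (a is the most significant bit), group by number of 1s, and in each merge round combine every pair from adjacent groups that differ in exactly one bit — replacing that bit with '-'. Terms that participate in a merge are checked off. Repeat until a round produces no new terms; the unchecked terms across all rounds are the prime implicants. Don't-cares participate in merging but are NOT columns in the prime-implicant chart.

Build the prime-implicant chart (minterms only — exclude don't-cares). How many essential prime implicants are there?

3

[col 0] 00010*, 00011*, 00100*, 00101*, 01000*, 01011*, 01111*, 10010*, 11000*, 11100*, 11110*, 11111*
[col 1] -0010, -1000, -1111, 0-011, 0001-, 0010-, 01-11, 11-00, 111-0, 1111-
Prime implicants: -0010, -1000, -1111, 0-011, 0001-, 0010-, 01-11, 11-00, 111-0, 1111-
PI chart (minterm → PIs covering it):
  2 | -0010,0001-
  3 | 0-011,0001-
  4 | 0010-  (sole → essential)
  8 | -1000  (sole → essential)
  11 | 0-011,01-11
  18 | -0010  (sole → essential)
  24 | -1000,11-00
  31 | -1111,1111-
Essential prime implicants: -0010, -1000, 0010-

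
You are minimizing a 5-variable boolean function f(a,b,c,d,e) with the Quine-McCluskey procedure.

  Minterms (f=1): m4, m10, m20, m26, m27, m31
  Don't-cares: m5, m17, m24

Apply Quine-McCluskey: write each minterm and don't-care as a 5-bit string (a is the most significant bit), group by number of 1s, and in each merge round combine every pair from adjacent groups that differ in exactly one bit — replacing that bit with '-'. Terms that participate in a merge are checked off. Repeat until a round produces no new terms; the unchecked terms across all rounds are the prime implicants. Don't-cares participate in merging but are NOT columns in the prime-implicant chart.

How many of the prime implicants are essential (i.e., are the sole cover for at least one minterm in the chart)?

3

Round 0: 00100✓ 00101✓ 01010✓ 10001 10100✓ 11000✓ 11010✓ 11011✓ 11111✓
Round 1: -0100 -1010 0010- 11-11 110-0 1101-
PIs = {-0100, -1010, 0010-, 10001, 11-11, 110-0, 1101-}
Coverage chart:
  m4: -0100,0010-
  m10: -1010 ←essential
  m20: -0100 ←essential
  m26: -1010,110-0,1101-
  m27: 11-11,1101-
  m31: 11-11 ←essential
Essential: -0100, -1010, 11-11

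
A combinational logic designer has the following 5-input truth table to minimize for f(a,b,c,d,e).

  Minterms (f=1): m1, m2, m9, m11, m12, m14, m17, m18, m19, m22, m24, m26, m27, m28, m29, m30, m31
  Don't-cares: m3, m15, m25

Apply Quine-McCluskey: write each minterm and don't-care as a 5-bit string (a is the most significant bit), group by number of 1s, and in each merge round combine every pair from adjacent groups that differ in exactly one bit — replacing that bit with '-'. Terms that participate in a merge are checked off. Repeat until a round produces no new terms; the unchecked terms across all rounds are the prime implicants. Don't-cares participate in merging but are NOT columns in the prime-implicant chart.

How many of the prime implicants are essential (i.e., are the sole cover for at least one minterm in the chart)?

5

Round 0: 00001✓ 00010✓ 00011✓ 01001✓ 01011✓ 01100✓ 01110✓ 01111✓ 10001✓ 10010✓ 10011✓ 10110✓ 11000✓ 11001✓ 11010✓ 11011✓ 11100✓ 11101✓ 11110✓ 11111✓
Round 1: -0001✓ -0010✓ -0011✓ -1001✓ -1011✓ -1100✓ -1110✓ -1111✓ 0-001✓ 0-011✓ 000-1✓ 0001-✓ 01-11✓ 010-1✓ 011-0✓ 0111-✓ 1-001✓ 1-010✓ 1-011✓ 1-110✓ 10-10✓ 100-1✓ 1001-✓ 11-00✓ 11-01✓ 11-10✓ 11-11✓ 110-0✓ 110-1✓ 1100-✓ 1101-✓ 111-0✓ 111-1✓ 1110-✓ 1111-✓
Round 2: --001✓ --011✓ -00-1✓ -001- -1-11 -10-1✓ -11-0 -111- 0-0-1✓ 1--10 1-0-1✓ 1-01- 11--0✓ 11--1✓ 11-0-✓ 11-1-✓ 110--✓ 111--✓
Round 3: --0-1 11---
PIs = {--0-1, -001-, -1-11, -11-0, -111-, 1--10, 1-01-, 11---}
Coverage chart:
  m1: --0-1 ←essential
  m2: -001- ←essential
  m9: --0-1 ←essential
  m11: --0-1,-1-11
  m12: -11-0 ←essential
  m14: -11-0,-111-
  m17: --0-1 ←essential
  m18: -001-,1--10,1-01-
  m19: --0-1,-001-,1-01-
  m22: 1--10 ←essential
  m24: 11--- ←essential
  m26: 1--10,1-01-,11---
  m27: --0-1,-1-11,1-01-,11---
  m28: -11-0,11---
  m29: 11--- ←essential
  m30: -11-0,-111-,1--10,11---
  m31: -1-11,-111-,11---
Essential: --0-1, -001-, -11-0, 1--10, 11---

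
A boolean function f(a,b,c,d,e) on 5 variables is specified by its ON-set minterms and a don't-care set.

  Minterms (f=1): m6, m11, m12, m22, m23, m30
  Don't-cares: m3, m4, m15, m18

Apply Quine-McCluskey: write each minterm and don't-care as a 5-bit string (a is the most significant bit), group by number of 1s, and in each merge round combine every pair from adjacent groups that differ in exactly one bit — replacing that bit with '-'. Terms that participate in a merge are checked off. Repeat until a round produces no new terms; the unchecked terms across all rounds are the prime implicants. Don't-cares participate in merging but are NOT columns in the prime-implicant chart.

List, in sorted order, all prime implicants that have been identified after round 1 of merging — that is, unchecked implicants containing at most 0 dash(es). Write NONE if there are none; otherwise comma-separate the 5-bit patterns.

NONE

Round 0: 00011✓ 00100✓ 00110✓ 01011✓ 01100✓ 01111✓ 10010✓ 10110✓ 10111✓ 11110✓
Round 1: -0110 0-011 0-100 001-0 01-11 1-110 10-10 1011-
PIs = {-0110, 0-011, 0-100, 001-0, 01-11, 1-110, 10-10, 1011-}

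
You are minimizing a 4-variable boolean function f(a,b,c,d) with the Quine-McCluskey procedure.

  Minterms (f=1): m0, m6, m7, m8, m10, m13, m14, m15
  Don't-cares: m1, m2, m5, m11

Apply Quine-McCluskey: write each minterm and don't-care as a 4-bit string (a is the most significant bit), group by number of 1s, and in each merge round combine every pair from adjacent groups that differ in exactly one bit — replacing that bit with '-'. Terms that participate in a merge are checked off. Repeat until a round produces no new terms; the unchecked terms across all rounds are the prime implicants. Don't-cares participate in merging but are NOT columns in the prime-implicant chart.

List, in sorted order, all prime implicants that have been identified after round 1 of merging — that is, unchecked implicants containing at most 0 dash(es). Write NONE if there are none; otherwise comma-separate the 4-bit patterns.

Round 0: 0000✓ 0001✓ 0010✓ 0101✓ 0110✓ 0111✓ 1000✓ 1010✓ 1011✓ 1101✓ 1110✓ 1111✓
Round 1: -000✓ -010✓ -101✓ -110✓ -111✓ 0-01 0-10✓ 00-0✓ 000- 01-1✓ 011-✓ 1-10✓ 1-11✓ 10-0✓ 101-✓ 11-1✓ 111-✓
Round 2: --10 -0-0 -1-1 -11- 1-1-
PIs = {--10, -0-0, -1-1, -11-, 0-01, 000-, 1-1-}

NONE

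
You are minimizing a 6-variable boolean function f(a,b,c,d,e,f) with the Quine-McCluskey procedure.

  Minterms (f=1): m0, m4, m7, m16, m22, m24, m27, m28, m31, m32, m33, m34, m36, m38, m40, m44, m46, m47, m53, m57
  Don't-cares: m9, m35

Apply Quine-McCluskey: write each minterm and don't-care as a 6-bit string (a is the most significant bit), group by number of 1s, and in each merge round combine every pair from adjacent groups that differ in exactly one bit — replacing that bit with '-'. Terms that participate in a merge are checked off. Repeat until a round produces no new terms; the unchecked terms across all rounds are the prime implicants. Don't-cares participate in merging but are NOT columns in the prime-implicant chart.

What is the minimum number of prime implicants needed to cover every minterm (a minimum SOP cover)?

12

Round 0: 000000✓ 000100✓ 000111 001001 010000✓ 010110 011000✓ 011011✓ 011100✓ 011111✓ 100000✓ 100001✓ 100010✓ 100011✓ 100100✓ 100110✓ 101000✓ 101100✓ 101110✓ 101111✓ 110101 111001
Round 1: -00000✓ -00100✓ 0-0000 000-00✓ 01-000 011-00 011-11 10-000✓ 10-100✓ 10-110✓ 100-00✓ 100-10✓ 1000-0✓ 1000-1✓ 10000-✓ 10001-✓ 1001-0✓ 101-00✓ 1011-0✓ 10111-
Round 2: -00-00 10--00 10-1-0 100--0 1000--
PIs = {-00-00, 0-0000, 000111, 001001, 01-000, 010110, 011-00, 011-11, 10--00, 10-1-0, 100--0, 1000--, 10111-, 110101, 111001}
Coverage chart:
  m0: -00-00,0-0000
  m4: -00-00 ←essential
  m7: 000111 ←essential
  m16: 0-0000,01-000
  m22: 010110 ←essential
  m24: 01-000,011-00
  m27: 011-11 ←essential
  m28: 011-00 ←essential
  m31: 011-11 ←essential
  m32: -00-00,10--00,100--0,1000--
  m33: 1000-- ←essential
  m34: 100--0,1000--
  m36: -00-00,10--00,10-1-0,100--0
  m38: 10-1-0,100--0
  m40: 10--00 ←essential
  m44: 10--00,10-1-0
  m46: 10-1-0,10111-
  m47: 10111- ←essential
  m53: 110101 ←essential
  m57: 111001 ←essential
Essential: -00-00, 000111, 010110, 011-00, 011-11, 10--00, 1000--, 10111-, 110101, 111001
Petrick residual → 0-0000, 10-1-0
Min cover (12 terms): b'c'e'f' + a'c'd'e'f' + a'b'c'def + a'bc'def' + a'bce'f' + a'bcef + ab'e'f' + ab'df' + ab'c'd' + ab'cde + abc'de'f + abcd'e'f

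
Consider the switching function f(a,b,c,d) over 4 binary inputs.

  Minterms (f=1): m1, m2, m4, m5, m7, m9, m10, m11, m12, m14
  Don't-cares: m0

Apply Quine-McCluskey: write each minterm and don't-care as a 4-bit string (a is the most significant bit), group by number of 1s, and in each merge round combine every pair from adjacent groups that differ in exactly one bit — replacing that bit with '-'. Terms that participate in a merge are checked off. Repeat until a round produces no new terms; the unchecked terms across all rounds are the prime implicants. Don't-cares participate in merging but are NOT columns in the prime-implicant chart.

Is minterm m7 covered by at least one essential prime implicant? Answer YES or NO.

size-2^0 implicants → 0000(✓)  0001(✓)  0010(✓)  0100(✓)  0101(✓)  0111(✓)  1001(✓)  1010(✓)  1011(✓)  1100(✓)  1110(✓)
size-2^1 implicants → -001  -010  -100  0-00(✓)  0-01(✓)  00-0  000-(✓)  01-1  010-(✓)  1-10  10-1  101-  11-0
size-2^2 implicants → 0-0-
Unchecked terms (primes): -001, -010, -100, 0-0-, 00-0, 01-1, 1-10, 10-1, 101-, 11-0
Minterm coverage:
  m1 ⊆ -001,0-0-
  m2 ⊆ -010,00-0
  m4 ⊆ -100,0-0-
  m5 ⊆ 0-0-,01-1
  m7 ⊆ 01-1 [E]
  m9 ⊆ -001,10-1
  m10 ⊆ -010,1-10,101-
  m11 ⊆ 10-1,101-
  m12 ⊆ -100,11-0
  m14 ⊆ 1-10,11-0
E = {01-1}

YES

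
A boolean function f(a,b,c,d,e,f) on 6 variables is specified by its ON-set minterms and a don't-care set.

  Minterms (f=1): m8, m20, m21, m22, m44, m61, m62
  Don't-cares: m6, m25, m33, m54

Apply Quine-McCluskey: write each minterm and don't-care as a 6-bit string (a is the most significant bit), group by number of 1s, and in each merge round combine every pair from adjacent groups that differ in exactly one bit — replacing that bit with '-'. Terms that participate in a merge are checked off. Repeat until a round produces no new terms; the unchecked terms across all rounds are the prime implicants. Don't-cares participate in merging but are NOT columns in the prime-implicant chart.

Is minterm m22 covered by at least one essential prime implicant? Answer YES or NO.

Round 0: 000110✓ 001000 010100✓ 010101✓ 010110✓ 011001 100001 101100 110110✓ 111101 111110✓
Round 1: -10110 0-0110 0101-0 01010- 11-110
PIs = {-10110, 0-0110, 001000, 0101-0, 01010-, 011001, 100001, 101100, 11-110, 111101}
Coverage chart:
  m8: 001000 ←essential
  m20: 0101-0,01010-
  m21: 01010- ←essential
  m22: -10110,0-0110,0101-0
  m44: 101100 ←essential
  m61: 111101 ←essential
  m62: 11-110 ←essential
Essential: 001000, 01010-, 101100, 11-110, 111101

NO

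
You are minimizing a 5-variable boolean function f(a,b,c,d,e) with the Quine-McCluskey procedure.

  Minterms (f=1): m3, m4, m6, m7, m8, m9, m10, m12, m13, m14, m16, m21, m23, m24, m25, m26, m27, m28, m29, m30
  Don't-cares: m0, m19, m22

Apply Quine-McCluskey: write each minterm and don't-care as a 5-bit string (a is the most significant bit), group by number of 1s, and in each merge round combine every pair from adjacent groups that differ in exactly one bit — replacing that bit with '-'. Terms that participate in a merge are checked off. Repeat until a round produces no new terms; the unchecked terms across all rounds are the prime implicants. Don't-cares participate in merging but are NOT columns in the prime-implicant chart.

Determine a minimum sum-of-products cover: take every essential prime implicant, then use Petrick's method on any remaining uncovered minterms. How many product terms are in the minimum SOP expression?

7

Round 0: 00000✓ 00011✓ 00100✓ 00110✓ 00111✓ 01000✓ 01001✓ 01010✓ 01100✓ 01101✓ 01110✓ 10000✓ 10011✓ 10101✓ 10110✓ 10111✓ 11000✓ 11001✓ 11010✓ 11011✓ 11100✓ 11101✓ 11110✓
Round 1: -0000✓ -0011✓ -0110✓ -0111✓ -1000✓ -1001✓ -1010✓ -1100✓ -1101✓ -1110✓ 0-000✓ 0-100✓ 0-110✓ 00-00✓ 00-11✓ 001-0✓ 0011-✓ 01-00✓ 01-01✓ 01-10✓ 010-0✓ 0100-✓ 011-0✓ 0110-✓ 1-000✓ 1-011 1-101 1-110✓ 10-11✓ 101-1 1011-✓ 11-00✓ 11-01✓ 11-10✓ 110-0✓ 110-1✓ 1100-✓ 1101-✓ 111-0✓ 1110-✓
Round 2: --000 --110 -0-11 -011- -1-00✓ -1-01✓ -1-10✓ -10-0✓ -100-✓ -11-0✓ -110-✓ 0--00 0-1-0 01--0✓ 01-0-✓ 11--0✓ 11-0-✓ 110--
Round 3: -1--0 -1-0-
PIs = {--000, --110, -0-11, -011-, -1--0, -1-0-, 0--00, 0-1-0, 1-011, 1-101, 101-1, 110--}
Coverage chart:
  m3: -0-11 ←essential
  m4: 0--00,0-1-0
  m6: --110,-011-,0-1-0
  m7: -0-11,-011-
  m8: --000,-1--0,-1-0-,0--00
  m9: -1-0- ←essential
  m10: -1--0 ←essential
  m12: -1--0,-1-0-,0--00,0-1-0
  m13: -1-0- ←essential
  m14: --110,-1--0,0-1-0
  m16: --000 ←essential
  m21: 1-101,101-1
  m23: -0-11,-011-,101-1
  m24: --000,-1--0,-1-0-,110--
  m25: -1-0-,110--
  m26: -1--0,110--
  m27: 1-011,110--
  m28: -1--0,-1-0-
  m29: -1-0-,1-101
  m30: --110,-1--0
Essential: --000, -0-11, -1--0, -1-0-
Petrick residual → 0-1-0, 1-011, 1-101
Min cover (7 terms): c'd'e' + b'de + be' + bd' + a'ce' + ac'de + acd'e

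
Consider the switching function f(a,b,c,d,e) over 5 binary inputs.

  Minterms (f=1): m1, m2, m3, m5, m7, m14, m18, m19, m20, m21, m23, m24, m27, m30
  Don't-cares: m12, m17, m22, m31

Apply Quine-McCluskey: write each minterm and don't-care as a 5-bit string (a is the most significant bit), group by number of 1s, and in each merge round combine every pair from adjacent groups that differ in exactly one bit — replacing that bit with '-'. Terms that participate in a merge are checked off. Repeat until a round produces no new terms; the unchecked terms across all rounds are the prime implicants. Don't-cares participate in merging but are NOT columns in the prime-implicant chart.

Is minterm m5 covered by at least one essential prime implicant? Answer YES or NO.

YES

Round 0: 00001✓ 00010✓ 00011✓ 00101✓ 00111✓ 01100✓ 01110✓ 10001✓ 10010✓ 10011✓ 10100✓ 10101✓ 10110✓ 10111✓ 11000 11011✓ 11110✓ 11111✓
Round 1: -0001✓ -0010✓ -0011✓ -0101✓ -0111✓ -1110 00-01✓ 00-11✓ 000-1✓ 0001-✓ 001-1✓ 011-0 1-011✓ 1-110✓ 1-111✓ 10-01✓ 10-10✓ 10-11✓ 100-1✓ 1001-✓ 101-0✓ 101-1✓ 1010-✓ 1011-✓ 11-11✓ 1111-✓
Round 2: -0-01✓ -0-11✓ -00-1✓ -001- -01-1✓ 00--1✓ 1--11 1-11- 10--1✓ 10-1- 101--
Round 3: -0--1
PIs = {-0--1, -001-, -1110, 011-0, 1--11, 1-11-, 10-1-, 101--, 11000}
Coverage chart:
  m1: -0--1 ←essential
  m2: -001- ←essential
  m3: -0--1,-001-
  m5: -0--1 ←essential
  m7: -0--1 ←essential
  m14: -1110,011-0
  m18: -001-,10-1-
  m19: -0--1,-001-,1--11,10-1-
  m20: 101-- ←essential
  m21: -0--1,101--
  m23: -0--1,1--11,1-11-,10-1-,101--
  m24: 11000 ←essential
  m27: 1--11 ←essential
  m30: -1110,1-11-
Essential: -0--1, -001-, 1--11, 101--, 11000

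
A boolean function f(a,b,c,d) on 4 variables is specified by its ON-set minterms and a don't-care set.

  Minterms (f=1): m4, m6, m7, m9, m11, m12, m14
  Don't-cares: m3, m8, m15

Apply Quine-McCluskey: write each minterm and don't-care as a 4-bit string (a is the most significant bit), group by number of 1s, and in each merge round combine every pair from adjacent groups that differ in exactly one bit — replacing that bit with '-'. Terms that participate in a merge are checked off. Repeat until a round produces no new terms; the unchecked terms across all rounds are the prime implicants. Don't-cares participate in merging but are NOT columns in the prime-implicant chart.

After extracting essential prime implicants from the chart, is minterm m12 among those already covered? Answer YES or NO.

[col 0] 0011*, 0100*, 0110*, 0111*, 1000*, 1001*, 1011*, 1100*, 1110*, 1111*
[col 1] -011*, -100*, -110*, -111*, 0-11*, 01-0*, 011-*, 1-00, 1-11*, 10-1, 100-, 11-0*, 111-*
[col 2] --11, -1-0, -11-
Prime implicants: --11, -1-0, -11-, 1-00, 10-1, 100-
PI chart (minterm → PIs covering it):
  4 | -1-0  (sole → essential)
  6 | -1-0,-11-
  7 | --11,-11-
  9 | 10-1,100-
  11 | --11,10-1
  12 | -1-0,1-00
  14 | -1-0,-11-
Essential prime implicants: -1-0

YES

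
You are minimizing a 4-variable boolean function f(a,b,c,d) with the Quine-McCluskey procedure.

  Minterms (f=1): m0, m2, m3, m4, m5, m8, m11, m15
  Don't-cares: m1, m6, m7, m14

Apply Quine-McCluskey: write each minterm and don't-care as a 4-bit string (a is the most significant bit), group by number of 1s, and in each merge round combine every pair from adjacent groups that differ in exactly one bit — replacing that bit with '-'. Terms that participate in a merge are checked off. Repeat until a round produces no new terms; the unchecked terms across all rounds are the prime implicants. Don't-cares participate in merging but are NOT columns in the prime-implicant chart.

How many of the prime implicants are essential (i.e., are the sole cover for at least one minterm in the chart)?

[col 0] 0000*, 0001*, 0010*, 0011*, 0100*, 0101*, 0110*, 0111*, 1000*, 1011*, 1110*, 1111*
[col 1] -000, -011*, -110*, -111*, 0-00*, 0-01*, 0-10*, 0-11*, 00-0*, 00-1*, 000-*, 001-*, 01-0*, 01-1*, 010-*, 011-*, 1-11*, 111-*
[col 2] --11, -11-, 0--0*, 0--1*, 0-0-*, 0-1-*, 00--*, 01--*
[col 3] 0---
Prime implicants: --11, -000, -11-, 0---
PI chart (minterm → PIs covering it):
  0 | -000,0---
  2 | 0---  (sole → essential)
  3 | --11,0---
  4 | 0---  (sole → essential)
  5 | 0---  (sole → essential)
  8 | -000  (sole → essential)
  11 | --11  (sole → essential)
  15 | --11,-11-
Essential prime implicants: --11, -000, 0---

3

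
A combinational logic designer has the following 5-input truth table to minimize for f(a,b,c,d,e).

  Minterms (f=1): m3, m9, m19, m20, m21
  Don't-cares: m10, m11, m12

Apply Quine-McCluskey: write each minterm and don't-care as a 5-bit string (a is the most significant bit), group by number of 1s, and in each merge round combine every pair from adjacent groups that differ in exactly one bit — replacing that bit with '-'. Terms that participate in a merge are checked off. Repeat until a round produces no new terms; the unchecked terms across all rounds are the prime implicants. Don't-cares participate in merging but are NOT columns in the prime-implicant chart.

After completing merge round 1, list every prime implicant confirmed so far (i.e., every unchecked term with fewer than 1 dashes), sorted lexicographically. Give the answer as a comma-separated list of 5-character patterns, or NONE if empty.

01100

size-2^0 implicants → 00011(✓)  01001(✓)  01010(✓)  01011(✓)  01100  10011(✓)  10100(✓)  10101(✓)
size-2^1 implicants → -0011  0-011  010-1  0101-  1010-
Unchecked terms (primes): -0011, 0-011, 010-1, 0101-, 01100, 1010-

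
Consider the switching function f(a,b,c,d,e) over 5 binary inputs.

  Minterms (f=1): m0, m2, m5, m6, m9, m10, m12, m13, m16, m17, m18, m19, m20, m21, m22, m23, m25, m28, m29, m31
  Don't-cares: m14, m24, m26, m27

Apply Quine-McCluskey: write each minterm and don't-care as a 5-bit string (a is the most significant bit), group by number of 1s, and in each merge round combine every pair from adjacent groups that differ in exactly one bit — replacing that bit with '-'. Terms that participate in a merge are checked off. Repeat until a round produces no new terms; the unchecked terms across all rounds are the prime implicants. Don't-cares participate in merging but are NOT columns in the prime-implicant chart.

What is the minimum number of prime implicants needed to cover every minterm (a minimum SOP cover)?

7

[col 0] 00000*, 00010*, 00101*, 00110*, 01001*, 01010*, 01100*, 01101*, 01110*, 10000*, 10001*, 10010*, 10011*, 10100*, 10101*, 10110*, 10111*, 11000*, 11001*, 11010*, 11011*, 11100*, 11101*, 11111*
[col 1] -0000*, -0010*, -0101*, -0110*, -1001*, -1010*, -1100*, -1101*, 0-010*, 0-101*, 0-110*, 00-10*, 000-0*, 01-01*, 01-10*, 011-0, 0110-*, 1-000*, 1-001*, 1-010*, 1-011*, 1-100*, 1-101*, 1-111*, 10-00*, 10-01*, 10-10*, 10-11*, 100-0*, 100-1*, 1000-*, 1001-*, 101-0*, 101-1*, 1010-*, 1011-*, 11-00*, 11-01*, 11-11*, 110-0*, 110-1*, 1100-*, 1101-*, 111-1*, 1110-*
[col 2] --010, --101, -0-10, -00-0, -1-01, -110-, 0--10, 1--00*, 1--01*, 1--11*, 1-0-0*, 1-0-1*, 1-00-*, 1-01-*, 1-1-1*, 1-10-*, 10--0*, 10--1*, 10-0-*, 10-1-*, 100--*, 101--*, 11--1*, 11-0-*, 110--*
[col 3] 1---1, 1--0-, 1-0--, 10---
Prime implicants: --010, --101, -0-10, -00-0, -1-01, -110-, 0--10, 011-0, 1---1, 1--0-, 1-0--, 10---
PI chart (minterm → PIs covering it):
  0 | -00-0  (sole → essential)
  2 | --010,-0-10,-00-0,0--10
  5 | --101  (sole → essential)
  6 | -0-10,0--10
  9 | -1-01  (sole → essential)
  10 | --010,0--10
  12 | -110-,011-0
  13 | --101,-1-01,-110-
  16 | -00-0,1--0-,1-0--,10---
  17 | 1---1,1--0-,1-0--,10---
  18 | --010,-0-10,-00-0,1-0--,10---
  19 | 1---1,1-0--,10---
  20 | 1--0-,10---
  21 | --101,1---1,1--0-,10---
  22 | -0-10,10---
  23 | 1---1,10---
  25 | -1-01,1---1,1--0-,1-0--
  28 | -110-,1--0-
  29 | --101,-1-01,-110-,1---1,1--0-
  31 | 1---1  (sole → essential)
Essential prime implicants: --101, -00-0, -1-01, 1---1
Petrick residual → -110-, 0--10, 10---
Minimum SOP uses 7 PIs: cd'e + b'c'e' + bd'e + bcd' + a'de' + ae + ab'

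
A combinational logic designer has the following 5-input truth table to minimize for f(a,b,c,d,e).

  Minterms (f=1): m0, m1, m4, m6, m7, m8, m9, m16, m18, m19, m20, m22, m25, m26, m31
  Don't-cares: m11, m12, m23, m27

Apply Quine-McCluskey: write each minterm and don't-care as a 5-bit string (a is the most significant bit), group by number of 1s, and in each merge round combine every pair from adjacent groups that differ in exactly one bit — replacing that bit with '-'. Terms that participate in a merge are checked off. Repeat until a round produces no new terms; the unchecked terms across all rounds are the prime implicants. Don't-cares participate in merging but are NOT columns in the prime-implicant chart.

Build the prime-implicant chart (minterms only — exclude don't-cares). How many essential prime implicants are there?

5

[col 0] 00000*, 00001*, 00100*, 00110*, 00111*, 01000*, 01001*, 01011*, 01100*, 10000*, 10010*, 10011*, 10100*, 10110*, 10111*, 11001*, 11010*, 11011*, 11111*
[col 1] -0000*, -0100*, -0110*, -0111*, -1001*, -1011*, 0-000*, 0-001*, 0-100*, 00-00*, 0000-*, 001-0*, 0011-*, 01-00*, 010-1*, 0100-*, 1-010*, 1-011*, 1-111*, 10-00*, 10-10*, 10-11*, 100-0*, 1001-*, 101-0*, 1011-*, 11-11*, 110-1*, 1101-*
[col 2] -0-00, -01-0, -011-, -10-1, 0--00, 0-00-, 1--11, 1-01-, 10--0, 10-1-
Prime implicants: -0-00, -01-0, -011-, -10-1, 0--00, 0-00-, 1--11, 1-01-, 10--0, 10-1-
PI chart (minterm → PIs covering it):
  0 | -0-00,0--00,0-00-
  1 | 0-00-  (sole → essential)
  4 | -0-00,-01-0,0--00
  6 | -01-0,-011-
  7 | -011-  (sole → essential)
  8 | 0--00,0-00-
  9 | -10-1,0-00-
  16 | -0-00,10--0
  18 | 1-01-,10--0,10-1-
  19 | 1--11,1-01-,10-1-
  20 | -0-00,-01-0,10--0
  22 | -01-0,-011-,10--0,10-1-
  25 | -10-1  (sole → essential)
  26 | 1-01-  (sole → essential)
  31 | 1--11  (sole → essential)
Essential prime implicants: -011-, -10-1, 0-00-, 1--11, 1-01-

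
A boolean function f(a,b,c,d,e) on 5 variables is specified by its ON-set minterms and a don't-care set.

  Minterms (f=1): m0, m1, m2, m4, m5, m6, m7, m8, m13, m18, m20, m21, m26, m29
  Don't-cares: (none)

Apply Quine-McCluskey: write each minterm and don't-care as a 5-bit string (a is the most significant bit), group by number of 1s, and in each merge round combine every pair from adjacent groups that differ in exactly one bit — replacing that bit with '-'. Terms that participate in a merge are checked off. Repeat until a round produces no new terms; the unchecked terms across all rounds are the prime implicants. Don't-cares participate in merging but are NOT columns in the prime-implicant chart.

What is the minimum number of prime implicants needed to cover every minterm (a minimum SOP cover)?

7

size-2^0 implicants → 00000(✓)  00001(✓)  00010(✓)  00100(✓)  00101(✓)  00110(✓)  00111(✓)  01000(✓)  01101(✓)  10010(✓)  10100(✓)  10101(✓)  11010(✓)  11101(✓)
size-2^1 implicants → -0010  -0100(✓)  -0101(✓)  -1101(✓)  0-000  0-101(✓)  00-00(✓)  00-01(✓)  00-10(✓)  000-0(✓)  0000-(✓)  001-0(✓)  001-1(✓)  0010-(✓)  0011-(✓)  1-010  1-101(✓)  1010-(✓)
size-2^2 implicants → --101  -010-  00--0  00-0-  001--
Unchecked terms (primes): --101, -0010, -010-, 0-000, 00--0, 00-0-, 001--, 1-010
Minterm coverage:
  m0 ⊆ 0-000,00--0,00-0-
  m1 ⊆ 00-0- [E]
  m2 ⊆ -0010,00--0
  m4 ⊆ -010-,00--0,00-0-,001--
  m5 ⊆ --101,-010-,00-0-,001--
  m6 ⊆ 00--0,001--
  m7 ⊆ 001-- [E]
  m8 ⊆ 0-000 [E]
  m13 ⊆ --101 [E]
  m18 ⊆ -0010,1-010
  m20 ⊆ -010- [E]
  m21 ⊆ --101,-010-
  m26 ⊆ 1-010 [E]
  m29 ⊆ --101 [E]
E = {--101, -010-, 0-000, 00-0-, 001--, 1-010}
Petrick residual → -0010
Cover = cd'e + b'c'de' + b'cd' + a'c'd'e' + a'b'd' + a'b'c + ac'de'  |cover|=7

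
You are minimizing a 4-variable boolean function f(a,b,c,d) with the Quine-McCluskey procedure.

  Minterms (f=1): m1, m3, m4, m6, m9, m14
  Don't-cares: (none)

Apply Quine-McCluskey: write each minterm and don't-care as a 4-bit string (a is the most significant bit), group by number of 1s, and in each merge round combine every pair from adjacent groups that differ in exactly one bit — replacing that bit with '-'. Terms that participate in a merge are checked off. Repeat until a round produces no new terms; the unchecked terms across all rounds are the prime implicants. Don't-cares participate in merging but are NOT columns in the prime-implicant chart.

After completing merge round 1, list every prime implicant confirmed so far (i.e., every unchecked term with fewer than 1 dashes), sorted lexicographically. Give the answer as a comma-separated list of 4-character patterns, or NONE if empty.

[col 0] 0001*, 0011*, 0100*, 0110*, 1001*, 1110*
[col 1] -001, -110, 00-1, 01-0
Prime implicants: -001, -110, 00-1, 01-0

NONE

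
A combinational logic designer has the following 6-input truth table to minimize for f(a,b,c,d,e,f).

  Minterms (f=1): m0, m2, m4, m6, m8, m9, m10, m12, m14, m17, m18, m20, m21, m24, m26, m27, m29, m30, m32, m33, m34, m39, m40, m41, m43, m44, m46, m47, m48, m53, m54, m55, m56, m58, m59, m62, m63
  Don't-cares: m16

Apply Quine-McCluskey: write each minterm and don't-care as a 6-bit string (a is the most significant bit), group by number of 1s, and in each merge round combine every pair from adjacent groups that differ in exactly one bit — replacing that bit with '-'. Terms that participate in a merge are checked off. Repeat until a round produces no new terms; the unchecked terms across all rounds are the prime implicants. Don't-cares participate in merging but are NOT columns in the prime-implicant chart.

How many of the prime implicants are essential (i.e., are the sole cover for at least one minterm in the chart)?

size-2^0 implicants → 000000(✓)  000010(✓)  000100(✓)  000110(✓)  001000(✓)  001001(✓)  001010(✓)  001100(✓)  001110(✓)  010000(✓)  010001(✓)  010010(✓)  010100(✓)  010101(✓)  011000(✓)  011010(✓)  011011(✓)  011101(✓)  011110(✓)  100000(✓)  100001(✓)  100010(✓)  100111(✓)  101000(✓)  101001(✓)  101011(✓)  101100(✓)  101110(✓)  101111(✓)  110000(✓)  110101(✓)  110110(✓)  110111(✓)  111000(✓)  111010(✓)  111011(✓)  111110(✓)  111111(✓)
size-2^1 implicants → -00000(✓)  -00010(✓)  -01000(✓)  -01001(✓)  -01100(✓)  -01110(✓)  -10000(✓)  -10101  -11000(✓)  -11010(✓)  -11011(✓)  -11110(✓)  0-0000(✓)  0-0010(✓)  0-0100(✓)  0-1000(✓)  0-1010(✓)  0-1110(✓)  00-000(✓)  00-010(✓)  00-100(✓)  00-110(✓)  000-00(✓)  000-10(✓)  0000-0(✓)  0001-0(✓)  001-00(✓)  001-10(✓)  0010-0(✓)  00100-(✓)  0011-0(✓)  01-000(✓)  01-010(✓)  01-101  010-00(✓)  010-01(✓)  0100-0(✓)  01000-(✓)  01010-(✓)  011-10(✓)  0110-0(✓)  01101-(✓)  1-0000(✓)  1-0111(✓)  1-1000(✓)  1-1011(✓)  1-1110(✓)  1-1111(✓)  10-000(✓)  10-001(✓)  10-111(✓)  1000-0(✓)  10000-(✓)  101-00(✓)  101-11(✓)  1010-1  10100-(✓)  1011-0(✓)  10111-(✓)  11-000(✓)  11-110(✓)  11-111(✓)  1101-1  11011-(✓)  111-10(✓)  111-11(✓)  1110-0(✓)  11101-(✓)  11111-(✓)
size-2^2 implicants → --0000(✓)  --1000(✓)  --1110  -0-000(✓)  -000-0  -01-00  -0100-  -011-0  -1-000(✓)  -11-10  -110-0  -1101-  0--000(✓)  0--010(✓)  0-0-00  0-00-0(✓)  0-1-10  0-10-0(✓)  00--00(✓)  00--10(✓)  00-0-0(✓)  00-1-0(✓)  000--0(✓)  001--0(✓)  01-0-0(✓)  010-0-  1--000(✓)  1--111  1-1-11  1-111-  10-00-  11-11-  111-1-
size-2^3 implicants → ---000  0--0-0  00---0
Unchecked terms (primes): ---000, --1110, -000-0, -01-00, -0100-, -011-0, -10101, -11-10, -110-0, -1101-, 0--0-0, 0-0-00, 0-1-10, 00---0, 01-101, 010-0-, 1--111, 1-1-11, 1-111-, 10-00-, 1010-1, 11-11-, 1101-1, 111-1-
Minterm coverage:
  m0 ⊆ ---000,-000-0,0--0-0,0-0-00,00---0
  m2 ⊆ -000-0,0--0-0,00---0
  m4 ⊆ 0-0-00,00---0
  m6 ⊆ 00---0 [E]
  m8 ⊆ ---000,-01-00,-0100-,0--0-0,00---0
  m9 ⊆ -0100- [E]
  m10 ⊆ 0--0-0,0-1-10,00---0
  m12 ⊆ -01-00,-011-0,00---0
  m14 ⊆ --1110,-011-0,0-1-10,00---0
  m17 ⊆ 010-0- [E]
  m18 ⊆ 0--0-0 [E]
  m20 ⊆ 0-0-00,010-0-
  m21 ⊆ -10101,01-101,010-0-
  m24 ⊆ ---000,-110-0,0--0-0
  m26 ⊆ -11-10,-110-0,-1101-,0--0-0,0-1-10
  m27 ⊆ -1101- [E]
  m29 ⊆ 01-101 [E]
  m30 ⊆ --1110,-11-10,0-1-10
  m32 ⊆ ---000,-000-0,10-00-
  m33 ⊆ 10-00- [E]
  m34 ⊆ -000-0 [E]
  m39 ⊆ 1--111 [E]
  m40 ⊆ ---000,-01-00,-0100-,10-00-
  m41 ⊆ -0100-,10-00-,1010-1
  m43 ⊆ 1-1-11,1010-1
  m44 ⊆ -01-00,-011-0
  m46 ⊆ --1110,-011-0,1-111-
  m47 ⊆ 1--111,1-1-11,1-111-
  m48 ⊆ ---000 [E]
  m53 ⊆ -10101,1101-1
  m54 ⊆ 11-11- [E]
  m55 ⊆ 1--111,11-11-,1101-1
  m56 ⊆ ---000,-110-0
  m58 ⊆ -11-10,-110-0,-1101-,111-1-
  m59 ⊆ -1101-,1-1-11,111-1-
  m62 ⊆ --1110,-11-10,1-111-,11-11-,111-1-
  m63 ⊆ 1--111,1-1-11,1-111-,11-11-,111-1-
E = {---000, -000-0, -0100-, -1101-, 0--0-0, 00---0, 01-101, 010-0-, 1--111, 10-00-, 11-11-}

11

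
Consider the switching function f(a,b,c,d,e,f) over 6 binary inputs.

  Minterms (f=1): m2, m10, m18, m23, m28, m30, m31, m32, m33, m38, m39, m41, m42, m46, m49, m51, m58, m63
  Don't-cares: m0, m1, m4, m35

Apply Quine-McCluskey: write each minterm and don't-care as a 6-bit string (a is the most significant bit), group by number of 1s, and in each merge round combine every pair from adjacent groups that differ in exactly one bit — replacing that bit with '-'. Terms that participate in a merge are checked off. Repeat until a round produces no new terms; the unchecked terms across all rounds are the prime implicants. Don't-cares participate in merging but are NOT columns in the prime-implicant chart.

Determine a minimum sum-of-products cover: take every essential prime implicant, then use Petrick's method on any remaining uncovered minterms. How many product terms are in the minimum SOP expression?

size-2^0 implicants → 000000(✓)  000001(✓)  000010(✓)  000100(✓)  001010(✓)  010010(✓)  010111(✓)  011100(✓)  011110(✓)  011111(✓)  100000(✓)  100001(✓)  100011(✓)  100110(✓)  100111(✓)  101001(✓)  101010(✓)  101110(✓)  110001(✓)  110011(✓)  111010(✓)  111111(✓)
size-2^1 implicants → -00000(✓)  -00001(✓)  -01010  -11111  0-0010  00-010  000-00  0000-0  00000-(✓)  01-111  0111-0  01111-  1-0001(✓)  1-0011(✓)  1-1010  10-001  10-110  100-11  1000-1(✓)  10000-(✓)  10011-  101-10  1100-1(✓)
size-2^2 implicants → -0000-  1-00-1
Unchecked terms (primes): -0000-, -01010, -11111, 0-0010, 00-010, 000-00, 0000-0, 01-111, 0111-0, 01111-, 1-00-1, 1-1010, 10-001, 10-110, 100-11, 10011-, 101-10
Minterm coverage:
  m2 ⊆ 0-0010,00-010,0000-0
  m10 ⊆ -01010,00-010
  m18 ⊆ 0-0010 [E]
  m23 ⊆ 01-111 [E]
  m28 ⊆ 0111-0 [E]
  m30 ⊆ 0111-0,01111-
  m31 ⊆ -11111,01-111,01111-
  m32 ⊆ -0000- [E]
  m33 ⊆ -0000-,1-00-1,10-001
  m38 ⊆ 10-110,10011-
  m39 ⊆ 100-11,10011-
  m41 ⊆ 10-001 [E]
  m42 ⊆ -01010,1-1010,101-10
  m46 ⊆ 10-110,101-10
  m49 ⊆ 1-00-1 [E]
  m51 ⊆ 1-00-1 [E]
  m58 ⊆ 1-1010 [E]
  m63 ⊆ -11111 [E]
E = {-0000-, -11111, 0-0010, 01-111, 0111-0, 1-00-1, 1-1010, 10-001}
Petrick residual → -01010, 10-110, 100-11
Cover = b'c'd'e' + b'cd'ef' + bcdef + a'c'd'ef' + a'bdef + a'bcdf' + ac'd'f + acd'ef' + ab'd'e'f + ab'def' + ab'c'ef  |cover|=11

11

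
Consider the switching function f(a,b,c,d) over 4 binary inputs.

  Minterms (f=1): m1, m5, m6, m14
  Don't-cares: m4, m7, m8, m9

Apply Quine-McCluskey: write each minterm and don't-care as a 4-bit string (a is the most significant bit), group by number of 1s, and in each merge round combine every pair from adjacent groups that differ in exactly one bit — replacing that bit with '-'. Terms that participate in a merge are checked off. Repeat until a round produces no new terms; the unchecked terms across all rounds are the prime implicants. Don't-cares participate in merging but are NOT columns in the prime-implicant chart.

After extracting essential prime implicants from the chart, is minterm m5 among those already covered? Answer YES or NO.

[col 0] 0001*, 0100*, 0101*, 0110*, 0111*, 1000*, 1001*, 1110*
[col 1] -001, -110, 0-01, 01-0*, 01-1*, 010-*, 011-*, 100-
[col 2] 01--
Prime implicants: -001, -110, 0-01, 01--, 100-
PI chart (minterm → PIs covering it):
  1 | -001,0-01
  5 | 0-01,01--
  6 | -110,01--
  14 | -110  (sole → essential)
Essential prime implicants: -110

NO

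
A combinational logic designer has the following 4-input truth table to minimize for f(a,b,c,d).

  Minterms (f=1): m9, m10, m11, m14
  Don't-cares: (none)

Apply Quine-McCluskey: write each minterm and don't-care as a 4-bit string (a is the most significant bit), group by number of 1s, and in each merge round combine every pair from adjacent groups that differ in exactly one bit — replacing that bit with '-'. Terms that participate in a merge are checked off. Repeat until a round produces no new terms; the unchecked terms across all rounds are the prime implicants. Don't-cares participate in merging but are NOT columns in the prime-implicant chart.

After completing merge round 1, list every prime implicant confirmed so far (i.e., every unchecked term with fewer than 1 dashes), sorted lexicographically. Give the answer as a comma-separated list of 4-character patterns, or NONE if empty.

NONE

[col 0] 1001*, 1010*, 1011*, 1110*
[col 1] 1-10, 10-1, 101-
Prime implicants: 1-10, 10-1, 101-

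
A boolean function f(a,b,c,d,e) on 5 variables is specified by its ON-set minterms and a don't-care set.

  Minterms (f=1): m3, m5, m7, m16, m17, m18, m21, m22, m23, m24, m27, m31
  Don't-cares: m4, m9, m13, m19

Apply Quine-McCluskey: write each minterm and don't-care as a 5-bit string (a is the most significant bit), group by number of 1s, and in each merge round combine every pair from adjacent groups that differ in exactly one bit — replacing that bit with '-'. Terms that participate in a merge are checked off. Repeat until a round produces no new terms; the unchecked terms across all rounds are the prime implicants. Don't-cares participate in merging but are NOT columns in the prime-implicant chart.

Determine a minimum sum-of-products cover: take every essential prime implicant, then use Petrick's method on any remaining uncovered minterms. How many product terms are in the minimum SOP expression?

size-2^0 implicants → 00011(✓)  00100(✓)  00101(✓)  00111(✓)  01001(✓)  01101(✓)  10000(✓)  10001(✓)  10010(✓)  10011(✓)  10101(✓)  10110(✓)  10111(✓)  11000(✓)  11011(✓)  11111(✓)
size-2^1 implicants → -0011(✓)  -0101(✓)  -0111(✓)  0-101  00-11(✓)  001-1(✓)  0010-  01-01  1-000  1-011(✓)  1-111(✓)  10-01(✓)  10-10(✓)  10-11(✓)  100-0(✓)  100-1(✓)  1000-(✓)  1001-(✓)  101-1(✓)  1011-(✓)  11-11(✓)
size-2^2 implicants → -0-11  -01-1  1--11  10--1  10-1-  100--
Unchecked terms (primes): -0-11, -01-1, 0-101, 0010-, 01-01, 1--11, 1-000, 10--1, 10-1-, 100--
Minterm coverage:
  m3 ⊆ -0-11 [E]
  m5 ⊆ -01-1,0-101,0010-
  m7 ⊆ -0-11,-01-1
  m16 ⊆ 1-000,100--
  m17 ⊆ 10--1,100--
  m18 ⊆ 10-1-,100--
  m21 ⊆ -01-1,10--1
  m22 ⊆ 10-1- [E]
  m23 ⊆ -0-11,-01-1,1--11,10--1,10-1-
  m24 ⊆ 1-000 [E]
  m27 ⊆ 1--11 [E]
  m31 ⊆ 1--11 [E]
E = {-0-11, 1--11, 1-000, 10-1-}
Petrick residual → -01-1, 10--1
Cover = b'de + b'ce + ade + ac'd'e' + ab'e + ab'd  |cover|=6

6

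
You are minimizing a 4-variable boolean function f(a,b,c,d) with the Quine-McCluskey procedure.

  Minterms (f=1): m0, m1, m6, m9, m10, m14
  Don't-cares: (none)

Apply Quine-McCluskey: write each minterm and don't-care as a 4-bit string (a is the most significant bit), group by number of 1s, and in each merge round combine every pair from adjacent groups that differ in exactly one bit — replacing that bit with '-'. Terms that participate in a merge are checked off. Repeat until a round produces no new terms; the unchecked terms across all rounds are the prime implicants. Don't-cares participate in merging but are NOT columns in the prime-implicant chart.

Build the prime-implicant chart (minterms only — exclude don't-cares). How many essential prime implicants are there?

[col 0] 0000*, 0001*, 0110*, 1001*, 1010*, 1110*
[col 1] -001, -110, 000-, 1-10
Prime implicants: -001, -110, 000-, 1-10
PI chart (minterm → PIs covering it):
  0 | 000-  (sole → essential)
  1 | -001,000-
  6 | -110  (sole → essential)
  9 | -001  (sole → essential)
  10 | 1-10  (sole → essential)
  14 | -110,1-10
Essential prime implicants: -001, -110, 000-, 1-10

4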